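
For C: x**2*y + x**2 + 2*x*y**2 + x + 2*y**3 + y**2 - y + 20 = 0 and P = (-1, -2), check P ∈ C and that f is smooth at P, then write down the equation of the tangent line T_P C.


Tangent line at P: 11*x + 28*y + 67 = 0.

Step 1: f(-1, -2) = 0, so P lies on C.
Step 2: partial derivatives
  f_x(x, y) = 2*x*y + 2*x + 2*y**2 + 1, f_y(x, y) = x**2 + 4*x*y + 6*y**2 + 2*y - 1.
  f_x(P) = 11, f_y(P) = 28 (gradient nonzero, so P is smooth).
Step 3: tangent line at P: 11·(x − -1) + 28·(y − -2) = 0.
Expanding: 11*x + 28*y + 67 = 0.


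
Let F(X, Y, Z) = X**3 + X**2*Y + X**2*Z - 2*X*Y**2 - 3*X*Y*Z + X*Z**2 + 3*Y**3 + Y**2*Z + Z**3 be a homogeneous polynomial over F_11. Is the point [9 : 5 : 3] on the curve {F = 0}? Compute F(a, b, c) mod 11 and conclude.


F(9,5,3) ≡ 2 (mod 11); P is NOT on the curve.

Evaluate F(9, 5, 3) term-by-term (mod 11).
  X**3 ↦ 1·729·1·1 = 729
  X**2*Y ↦ 1·81·5·1 = 405
  X**2*Z ↦ 1·81·1·3 = 243
  -2*X*Y**2 ↦ -2·9·25·1 = -450
  -3*X*Y*Z ↦ -3·9·5·3 = -405
  X*Z**2 ↦ 1·9·1·9 = 81
  3*Y**3 ↦ 3·1·125·1 = 375
  Y**2*Z ↦ 1·1·25·3 = 75
  Z**3 ↦ 1·1·1·27 = 27
Sum: F(9, 5, 3) = (729) + (405) + (243) + (-450) + (-405) + (81) + (375) + (75) + (27) = 1080.
Reducing mod 11: 1080 ≡ 2 (mod 11).
Since F(a, b, c) ≡ 2 ≠ 0 (mod 11), P does NOT lie on the curve.


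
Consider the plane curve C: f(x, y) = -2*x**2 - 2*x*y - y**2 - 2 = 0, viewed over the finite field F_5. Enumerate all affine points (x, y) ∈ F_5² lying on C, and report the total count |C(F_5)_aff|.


Affine F_5-points: {(2, 0), (2, 1), (3, 0), (3, 4)}; count = 4.

For each of the 25 pairs (x, y) ∈ F_5², evaluate f(x, y) mod 5. Record the zeros.
  x = 0: [0↦3, 1↦2, 2↦4, 3↦4, 4↦2]  zeros at y ∈ ∅
  x = 1: [0↦1, 1↦3, 2↦3, 3↦1, 4↦2]  zeros at y ∈ ∅
  x = 2: [0↦0, 1↦0, 2↦3, 3↦4, 4↦3]  zeros at y ∈ {0, 1}
  x = 3: [0↦0, 1↦3, 2↦4, 3↦3, 4↦0]  zeros at y ∈ {0, 4}
  x = 4: [0↦1, 1↦2, 2↦1, 3↦3, 4↦3]  zeros at y ∈ ∅
Collecting zeros: affine points = {(2, 0), (2, 1), (3, 0), (3, 4)}.
Total count |C(F_5)_aff| = 4.


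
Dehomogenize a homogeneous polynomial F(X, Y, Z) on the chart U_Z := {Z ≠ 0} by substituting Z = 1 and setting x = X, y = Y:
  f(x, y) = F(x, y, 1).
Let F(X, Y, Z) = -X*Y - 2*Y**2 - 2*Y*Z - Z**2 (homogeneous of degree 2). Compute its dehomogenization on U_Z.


f(x, y) = -x*y - 2*y**2 - 2*y - 1

On U_Z we set Z = 1. Each monomial c·X^i·Y^j·Z^k in F becomes c·x^i·y^j·1^k = c·x^i·y^j.
Substituting Z = 1: F(X, Y, 1) = -x*y - 2*y**2 - 2*y - 1.
Note: deg(f) ≤ deg(F) = 2; strict inequality happens when F is divisible by Z (lost terms).


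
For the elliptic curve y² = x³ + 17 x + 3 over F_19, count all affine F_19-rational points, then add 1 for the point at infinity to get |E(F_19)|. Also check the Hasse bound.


Affine points = {(2, 8), (2, 11), (3, 9), (3, 10), (5, 2), (5, 17), (6, 6), (6, 13), (7, 3), (7, 16), (8, 9), (8, 10), (9, 7), (9, 12), (11, 1), (11, 18), (12, 4), (12, 15), (15, 2), (15, 17), (16, 1), (16, 18), (18, 2), (18, 17)}; affine count = 24; |E(F_19)| = 25.

Discriminant check: Δ ∝ 4a³ + 27b² = 4·17³ + 27·3² = 4·4913 + 27·9 ≡ 2 (mod 19). Nonzero ⇒ E is nonsingular.
For each x ∈ F_19, compute rhs = x³ + 17·x + 3 mod 19, then count y ∈ F_19 with y² ≡ rhs.
  x = 0: rhs = 3, matching y values: none (0 points).
  x = 1: rhs = 2, matching y values: none (0 points).
  x = 2: rhs = 7, matching y values: 8, 11 (2 points).
  x = 3: rhs = 5, matching y values: 9, 10 (2 points).
  x = 4: rhs = 2, matching y values: none (0 points).
  x = 5: rhs = 4, matching y values: 2, 17 (2 points).
  x = 6: rhs = 17, matching y values: 6, 13 (2 points).
  x = 7: rhs = 9, matching y values: 3, 16 (2 points).
  x = 8: rhs = 5, matching y values: 9, 10 (2 points).
  x = 9: rhs = 11, matching y values: 7, 12 (2 points).
  x = 10: rhs = 14, matching y values: none (0 points).
  x = 11: rhs = 1, matching y values: 1, 18 (2 points).
  x = 12: rhs = 16, matching y values: 4, 15 (2 points).
  x = 13: rhs = 8, matching y values: none (0 points).
  x = 14: rhs = 2, matching y values: none (0 points).
  x = 15: rhs = 4, matching y values: 2, 17 (2 points).
  x = 16: rhs = 1, matching y values: 1, 18 (2 points).
  x = 17: rhs = 18, matching y values: none (0 points).
  x = 18: rhs = 4, matching y values: 2, 17 (2 points).
Total affine count: 24.
Full point count |E(F_19)| = 24 + 1 = 25.
Hasse bound: |25 − (19+1)| = |5| = 5 ≤ 2√19 ≈ 8.7178 ✓.


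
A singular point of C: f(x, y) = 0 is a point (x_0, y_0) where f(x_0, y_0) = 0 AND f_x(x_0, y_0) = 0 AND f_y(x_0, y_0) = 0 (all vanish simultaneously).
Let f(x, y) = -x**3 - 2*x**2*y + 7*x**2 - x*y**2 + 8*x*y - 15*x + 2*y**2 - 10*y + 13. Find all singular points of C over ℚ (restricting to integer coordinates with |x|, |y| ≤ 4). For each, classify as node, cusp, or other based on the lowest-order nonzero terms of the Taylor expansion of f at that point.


Singular points: {(1, 2)}; classification: cusp.

Compute partial derivatives:
  f_x = -3*x**2 - 4*x*y + 14*x - y**2 + 8*y - 15.
  f_y = -2*x**2 - 2*x*y + 8*x + 4*y - 10.
Scan x_0 ∈ {−4, ..., 4}. For each x_0, f_y(x_0, y) is a polynomial in y; find its integer roots y ∈ {−4, ..., 4}, then test f_x and f at those candidates.
  x = -4: f_y(-4, y) = 12*y - 74; no integer root y with |y| ≤ 4.
  x = -3: f_y(-3, y) = 10*y - 52; no integer root y with |y| ≤ 4.
  x = -2: f_y(-2, y) = 8*y - 34; no integer root y with |y| ≤ 4.
  x = -1: f_y(-1, y) = 6*y - 20; no integer root y with |y| ≤ 4.
  x = 0: f_y(0, y) = 4*y - 10; no integer root y with |y| ≤ 4.
  x = 1: f_y(1, y) = 2*y - 4; vanishes at y ∈ {2}. (1, 2): f_x = 0, f = 0 — SINGULAR.
  x = 2: f_y(2, y) = -2; no integer root y with |y| ≤ 4.
  x = 3: f_y(3, y) = -2*y - 4; vanishes at y ∈ {-2}. (3, -2): f_x = 4 ≠ 0.
  x = 4: f_y(4, y) = -4*y - 10; no integer root y with |y| ≤ 4.
Only singular point on the grid: (1, 2).
Classify: substitute x = 1 + u, y = 2 + v and expand: f = -u**3 - 2*u**2*v - u*v**2 + v**2.
No constant or linear terms (consistent with a singular point). Quadratic part: v**2. Cubic part: -u**3 - 2*u**2*v - u*v**2.
The quadratic part v**2 is a perfect square, so there is a single (double) tangent line v = 0, i.e. y = 2. Restricting the cubic part to that line (v = 0) leaves -u**3 ≠ 0, so f is not divisible by v and the branch is v² ≈ u**3 to lowest order — this is a cusp.
Classification: cusp.


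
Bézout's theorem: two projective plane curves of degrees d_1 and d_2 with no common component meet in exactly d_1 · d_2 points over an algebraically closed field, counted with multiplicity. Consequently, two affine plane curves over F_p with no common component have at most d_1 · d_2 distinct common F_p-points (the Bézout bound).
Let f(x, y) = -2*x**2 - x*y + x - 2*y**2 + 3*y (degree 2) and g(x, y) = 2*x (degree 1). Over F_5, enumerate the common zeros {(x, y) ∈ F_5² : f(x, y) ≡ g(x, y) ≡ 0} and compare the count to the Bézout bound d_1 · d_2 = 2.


Common zeros: {(0, 0), (0, 4)}; count = 2; Bézout bound = 2.

deg(f) = 2, deg(g) = 1, so Bézout bound = 2.
Scan x ∈ F_5. For each x, list the y ∈ F_5 with f(x, y) ≡ 0 and those with g(x, y) ≡ 0 (mod 5); the common zeros in that column are the intersection.
  x = 0: f ≡ 0 at y ∈ {0, 4}; g ≡ 0 at y ∈ {0, 1, 2, 3, 4}; common: {0, 4}.
  x = 1: f ≡ 0 at y ∈ {2, 4}; g ≡ 0 at y ∈ ∅; common: ∅.
  x = 2: f ≡ 0 at y ∈ ∅; g ≡ 0 at y ∈ ∅; common: ∅.
  x = 3: f ≡ 0 at y ∈ {0}; g ≡ 0 at y ∈ ∅; common: ∅.
  x = 4: f ≡ 0 at y ∈ ∅; g ≡ 0 at y ∈ ∅; common: ∅.
Collecting: common zeros = {(0, 0), (0, 4)}, so the count is 2.
Comparison with the Bézout bound: 2 ≤ 2 = deg(f)·deg(g), as expected for curves with no common component (the bound is attained).


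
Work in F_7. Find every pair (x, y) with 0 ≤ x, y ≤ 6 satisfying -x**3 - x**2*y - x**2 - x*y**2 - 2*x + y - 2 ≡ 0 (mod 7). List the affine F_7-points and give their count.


Affine F_7-points: {(0, 2), (1, 1), (1, 6), (6, 0)}; count = 4.

For each of the 49 pairs (x, y) ∈ F_7², evaluate f(x, y) mod 7. Record the zeros.
  x = 0: [0↦5, 1↦6, 2↦0, 3↦1, 4↦2, 5↦3, 6↦4]  zeros at y ∈ {2}
  x = 1: [0↦1, 1↦0, 2↦4, 3↦6, 4↦6, 5↦4, 6↦0]  zeros at y ∈ {1, 6}
  x = 2: [0↦3, 1↦5, 2↦3, 3↦4, 4↦1, 5↦1, 6↦4]  zeros at y ∈ ∅
  x = 3: [0↦5, 1↦1, 2↦5, 3↦3, 4↦2, 5↦2, 6↦3]  zeros at y ∈ ∅
  x = 4: [0↦1, 1↦3, 2↦4, 3↦4, 4↦3, 5↦1, 6↦5]  zeros at y ∈ ∅
  x = 5: [0↦6, 1↦5, 2↦1, 3↦1, 4↦5, 5↦6, 6↦4]  zeros at y ∈ ∅
  x = 6: [0↦0, 1↦1, 2↦4, 3↦2, 4↦2, 5↦4, 6↦1]  zeros at y ∈ {0}
Collecting zeros: affine points = {(0, 2), (1, 1), (1, 6), (6, 0)}.
Total count |C(F_7)_aff| = 4.


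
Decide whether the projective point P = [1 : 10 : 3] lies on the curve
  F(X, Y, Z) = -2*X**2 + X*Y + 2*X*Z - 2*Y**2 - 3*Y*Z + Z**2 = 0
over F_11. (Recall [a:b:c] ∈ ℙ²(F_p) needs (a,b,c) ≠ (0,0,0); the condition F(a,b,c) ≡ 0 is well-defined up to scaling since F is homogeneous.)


F(1,10,3) ≡ 8 (mod 11); P is NOT on the curve.

Evaluate F(1, 10, 3) term-by-term (mod 11).
  -2*X**2 ↦ -2·1·1·1 = -2
  X*Y ↦ 1·1·10·1 = 10
  2*X*Z ↦ 2·1·1·3 = 6
  -2*Y**2 ↦ -2·1·100·1 = -200
  -3*Y*Z ↦ -3·1·10·3 = -90
  Z**2 ↦ 1·1·1·9 = 9
Sum: F(1, 10, 3) = (-2) + (10) + (6) + (-200) + (-90) + (9) = -267.
Reducing mod 11: -267 ≡ 8 (mod 11).
Since F(a, b, c) ≡ 8 ≠ 0 (mod 11), P does NOT lie on the curve.


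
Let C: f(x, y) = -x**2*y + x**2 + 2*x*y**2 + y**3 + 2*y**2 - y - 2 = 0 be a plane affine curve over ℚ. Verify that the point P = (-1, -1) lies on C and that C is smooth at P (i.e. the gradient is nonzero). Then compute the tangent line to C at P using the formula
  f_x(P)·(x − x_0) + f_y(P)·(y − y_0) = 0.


Tangent line at P: -2*x + y - 1 = 0.

Step 1: f(-1, -1) = 0, so P lies on C.
Step 2: partial derivatives
  f_x(x, y) = -2*x*y + 2*x + 2*y**2, f_y(x, y) = -x**2 + 4*x*y + 3*y**2 + 4*y - 1.
  f_x(P) = -2, f_y(P) = 1 (gradient nonzero, so P is smooth).
Step 3: tangent line at P: -2·(x − -1) + 1·(y − -1) = 0.
Expanding: -2*x + y - 1 = 0.


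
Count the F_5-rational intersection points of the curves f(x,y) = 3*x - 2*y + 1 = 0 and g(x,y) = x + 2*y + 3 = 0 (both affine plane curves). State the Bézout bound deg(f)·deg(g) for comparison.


Common zeros: {(4, 4)}; count = 1; Bézout bound = 1.

deg(f) = 1, deg(g) = 1, so Bézout bound = 1.
Scan x ∈ F_5. For each x, list the y ∈ F_5 with f(x, y) ≡ 0 and those with g(x, y) ≡ 0 (mod 5); the common zeros in that column are the intersection.
  x = 0: f ≡ 0 at y ∈ {3}; g ≡ 0 at y ∈ {1}; common: ∅.
  x = 1: f ≡ 0 at y ∈ {2}; g ≡ 0 at y ∈ {3}; common: ∅.
  x = 2: f ≡ 0 at y ∈ {1}; g ≡ 0 at y ∈ {0}; common: ∅.
  x = 3: f ≡ 0 at y ∈ {0}; g ≡ 0 at y ∈ {2}; common: ∅.
  x = 4: f ≡ 0 at y ∈ {4}; g ≡ 0 at y ∈ {4}; common: {4}.
Collecting: common zeros = {(4, 4)}, so the count is 1.
Comparison with the Bézout bound: 1 ≤ 1 = deg(f)·deg(g), as expected for curves with no common component (the bound is attained).


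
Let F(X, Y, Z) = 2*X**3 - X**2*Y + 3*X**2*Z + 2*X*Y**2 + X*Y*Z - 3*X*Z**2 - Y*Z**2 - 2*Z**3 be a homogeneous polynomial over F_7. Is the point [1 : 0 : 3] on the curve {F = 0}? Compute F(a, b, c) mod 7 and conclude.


F(1,0,3) ≡ 0 (mod 7); P is on the curve.

Evaluate F(1, 0, 3) term-by-term (mod 7).
  2*X**3 ↦ 2·1·1·1 = 2
  -X**2*Y ↦ -1·1·0·1 = 0
  3*X**2*Z ↦ 3·1·1·3 = 9
  2*X*Y**2 ↦ 2·1·0·1 = 0
  X*Y*Z ↦ 1·1·0·3 = 0
  -3*X*Z**2 ↦ -3·1·1·9 = -27
  -Y*Z**2 ↦ -1·1·0·9 = 0
  -2*Z**3 ↦ -2·1·1·27 = -54
Sum: F(1, 0, 3) = (2) + (0) + (9) + (0) + (0) + (-27) + (0) + (-54) = -70.
Reducing mod 7: -70 ≡ 0 (mod 7).
Since F(a, b, c) ≡ 0 (mod 7), P lies on the curve.


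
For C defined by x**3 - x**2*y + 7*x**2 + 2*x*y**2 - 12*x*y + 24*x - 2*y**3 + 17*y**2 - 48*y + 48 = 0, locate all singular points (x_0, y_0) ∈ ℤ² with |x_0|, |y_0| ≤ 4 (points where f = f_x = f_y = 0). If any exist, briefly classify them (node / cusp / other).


Singular points: {(-2, 2)}; classification: node.

Compute partial derivatives:
  f_x = 3*x**2 - 2*x*y + 14*x + 2*y**2 - 12*y + 24.
  f_y = -x**2 + 4*x*y - 12*x - 6*y**2 + 34*y - 48.
Scan x_0 ∈ {−4, ..., 4}. For each x_0, f_y(x_0, y) is a polynomial in y; find its integer roots y ∈ {−4, ..., 4}, then test f_x and f at those candidates.
  x = -4: f_y(-4, y) = -6*y**2 + 18*y - 16; no integer root y with |y| ≤ 4.
  x = -3: f_y(-3, y) = -6*y**2 + 22*y - 21; no integer root y with |y| ≤ 4.
  x = -2: f_y(-2, y) = -6*y**2 + 26*y - 28; vanishes at y ∈ {2}. (-2, 2): f_x = 0, f = 0 — SINGULAR.
  x = -1: f_y(-1, y) = -6*y**2 + 30*y - 37; no integer root y with |y| ≤ 4.
  x = 0: f_y(0, y) = -6*y**2 + 34*y - 48; vanishes at y ∈ {3}. (0, 3): f_x = 6 ≠ 0.
  x = 1: f_y(1, y) = -6*y**2 + 38*y - 61; no integer root y with |y| ≤ 4.
  x = 2: f_y(2, y) = -6*y**2 + 42*y - 76; no integer root y with |y| ≤ 4.
  x = 3: f_y(3, y) = -6*y**2 + 46*y - 93; no integer root y with |y| ≤ 4.
  x = 4: f_y(4, y) = -6*y**2 + 50*y - 112; no integer root y with |y| ≤ 4.
Only singular point on the grid: (-2, 2).
Classify: substitute x = -2 + u, y = 2 + v and expand: f = u**3 - u**2*v - u**2 + 2*u*v**2 - 2*v**3 + v**2.
No constant or linear terms (consistent with a singular point). Quadratic part: -u**2 + v**2. Cubic part: u**3 - u**2*v + 2*u*v**2 - 2*v**3.
The quadratic part v**2 - u**2 = (v − u)(v + u) splits into two distinct linear factors, so there are two distinct tangent lines y − 2 = ±(x − -2) — this is a node (ordinary double point).
Classification: node.


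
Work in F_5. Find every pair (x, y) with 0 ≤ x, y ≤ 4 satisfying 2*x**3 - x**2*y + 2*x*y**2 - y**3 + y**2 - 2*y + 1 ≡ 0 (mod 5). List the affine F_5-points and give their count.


Affine F_5-points: {(0, 4), (1, 4), (2, 1), (3, 0), (3, 1)}; count = 5.

For each of the 25 pairs (x, y) ∈ F_5², evaluate f(x, y) mod 5. Record the zeros.
  x = 0: [0↦1, 1↦4, 2↦3, 3↦2, 4↦0]  zeros at y ∈ {4}
  x = 1: [0↦3, 1↦2, 2↦1, 3↦4, 4↦0]  zeros at y ∈ {4}
  x = 2: [0↦2, 1↦0, 2↦2, 3↦2, 4↦4]  zeros at y ∈ {1}
  x = 3: [0↦0, 1↦0, 2↦3, 3↦3, 4↦4]  zeros at y ∈ {0, 1}
  x = 4: [0↦4, 1↦4, 2↦1, 3↦4, 4↦2]  zeros at y ∈ ∅
Collecting zeros: affine points = {(0, 4), (1, 4), (2, 1), (3, 0), (3, 1)}.
Total count |C(F_5)_aff| = 5.


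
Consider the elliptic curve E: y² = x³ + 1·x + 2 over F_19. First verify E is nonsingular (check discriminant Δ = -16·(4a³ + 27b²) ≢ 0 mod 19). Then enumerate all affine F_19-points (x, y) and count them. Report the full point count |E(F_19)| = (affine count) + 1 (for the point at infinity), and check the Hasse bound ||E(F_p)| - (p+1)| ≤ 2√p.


Affine points = {(1, 2), (1, 17), (8, 3), (8, 16), (10, 9), (10, 10), (14, 9), (14, 10), (17, 7), (17, 12), (18, 0)}; affine count = 11; |E(F_19)| = 12.

Discriminant check: Δ ∝ 4a³ + 27b² = 4·1³ + 27·2² = 4·1 + 27·4 ≡ 17 (mod 19). Nonzero ⇒ E is nonsingular.
For each x ∈ F_19, compute rhs = x³ + 1·x + 2 mod 19, then count y ∈ F_19 with y² ≡ rhs.
  x = 0: rhs = 2, matching y values: none (0 points).
  x = 1: rhs = 4, matching y values: 2, 17 (2 points).
  x = 2: rhs = 12, matching y values: none (0 points).
  x = 3: rhs = 13, matching y values: none (0 points).
  x = 4: rhs = 13, matching y values: none (0 points).
  x = 5: rhs = 18, matching y values: none (0 points).
  x = 6: rhs = 15, matching y values: none (0 points).
  x = 7: rhs = 10, matching y values: none (0 points).
  x = 8: rhs = 9, matching y values: 3, 16 (2 points).
  x = 9: rhs = 18, matching y values: none (0 points).
  x = 10: rhs = 5, matching y values: 9, 10 (2 points).
  x = 11: rhs = 14, matching y values: none (0 points).
  x = 12: rhs = 13, matching y values: none (0 points).
  x = 13: rhs = 8, matching y values: none (0 points).
  x = 14: rhs = 5, matching y values: 9, 10 (2 points).
  x = 15: rhs = 10, matching y values: none (0 points).
  x = 16: rhs = 10, matching y values: none (0 points).
  x = 17: rhs = 11, matching y values: 7, 12 (2 points).
  x = 18: rhs = 0, matching y values: 0 (1 points).
Total affine count: 11.
Full point count |E(F_19)| = 11 + 1 = 12.
Hasse bound: |12 − (19+1)| = |-8| = 8 ≤ 2√19 ≈ 8.7178 ✓.


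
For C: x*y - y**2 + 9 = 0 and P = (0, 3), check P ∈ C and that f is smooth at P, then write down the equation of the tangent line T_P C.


Tangent line at P: 3*x - 6*y + 18 = 0.

Step 1: f(0, 3) = 0, so P lies on C.
Step 2: partial derivatives
  f_x(x, y) = y, f_y(x, y) = x - 2*y.
  f_x(P) = 3, f_y(P) = -6 (gradient nonzero, so P is smooth).
Step 3: tangent line at P: 3·(x − 0) + -6·(y − 3) = 0.
Expanding: 3*x - 6*y + 18 = 0.


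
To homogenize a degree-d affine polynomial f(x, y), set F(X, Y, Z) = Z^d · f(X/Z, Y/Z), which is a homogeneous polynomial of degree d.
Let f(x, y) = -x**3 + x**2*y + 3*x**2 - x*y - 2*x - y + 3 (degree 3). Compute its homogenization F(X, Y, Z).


F(X, Y, Z) = -X**3 + X**2*Y + 3*X**2*Z - X*Y*Z - 2*X*Z**2 - Y*Z**2 + 3*Z**3

deg(f) = 3.
Substitute x = X/Z, y = Y/Z into f, then multiply by Z^3.
  monomial -1·x^3·y^0 ↦ -1·X^3·Y^0·Z^0.
  monomial 1·x^2·y^1 ↦ 1·X^2·Y^1·Z^0.
  monomial 3·x^2·y^0 ↦ 3·X^2·Y^0·Z^1.
  monomial -1·x^1·y^1 ↦ -1·X^1·Y^1·Z^1.
  monomial -2·x^1·y^0 ↦ -2·X^1·Y^0·Z^2.
  monomial -1·x^0·y^1 ↦ -1·X^0·Y^1·Z^2.
  monomial 3·x^0·y^0 ↦ 3·X^0·Y^0·Z^3.
Collecting: F(X, Y, Z) = -X**3 + X**2*Y + 3*X**2*Z - X*Y*Z - 2*X*Z**2 - Y*Z**2 + 3*Z**3.


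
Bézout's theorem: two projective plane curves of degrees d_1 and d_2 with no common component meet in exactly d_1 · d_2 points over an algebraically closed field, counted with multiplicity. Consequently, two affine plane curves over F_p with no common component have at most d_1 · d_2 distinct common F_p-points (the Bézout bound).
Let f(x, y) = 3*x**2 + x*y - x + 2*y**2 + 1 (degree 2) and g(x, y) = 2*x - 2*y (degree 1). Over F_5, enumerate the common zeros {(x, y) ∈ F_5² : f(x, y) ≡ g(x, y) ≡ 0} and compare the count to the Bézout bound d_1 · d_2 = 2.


Common zeros: ∅; count = 0; Bézout bound = 2.

deg(f) = 2, deg(g) = 1, so Bézout bound = 2.
Scan x ∈ F_5. For each x, list the y ∈ F_5 with f(x, y) ≡ 0 and those with g(x, y) ≡ 0 (mod 5); the common zeros in that column are the intersection.
  x = 0: f ≡ 0 at y ∈ ∅; g ≡ 0 at y ∈ {0}; common: ∅.
  x = 1: f ≡ 0 at y ∈ ∅; g ≡ 0 at y ∈ {1}; common: ∅.
  x = 2: f ≡ 0 at y ∈ {1, 3}; g ≡ 0 at y ∈ {2}; common: ∅.
  x = 3: f ≡ 0 at y ∈ {0, 1}; g ≡ 0 at y ∈ {3}; common: ∅.
  x = 4: f ≡ 0 at y ∈ {0, 3}; g ≡ 0 at y ∈ {4}; common: ∅.
Collecting: common zeros = ∅, so the count is 0.
Comparison with the Bézout bound: 0 ≤ 2 = deg(f)·deg(g), as expected for curves with no common component (the affine F_5-count falls short of the bound because intersections may lie at infinity, over extension fields, or carry multiplicity).


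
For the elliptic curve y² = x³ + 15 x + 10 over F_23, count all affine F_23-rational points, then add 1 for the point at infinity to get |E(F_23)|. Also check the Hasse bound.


Affine points = {(1, 7), (1, 16), (2, 5), (2, 18), (3, 6), (3, 17), (5, 7), (5, 16), (9, 0), (12, 3), (12, 20), (17, 7), (17, 16), (19, 1), (19, 22), (21, 8), (21, 15)}; affine count = 17; |E(F_23)| = 18.

Discriminant check: Δ ∝ 4a³ + 27b² = 4·15³ + 27·10² = 4·3375 + 27·100 ≡ 8 (mod 23). Nonzero ⇒ E is nonsingular.
For each x ∈ F_23, compute rhs = x³ + 15·x + 10 mod 23, then count y ∈ F_23 with y² ≡ rhs.
  x = 0: rhs = 10, matching y values: none (0 points).
  x = 1: rhs = 3, matching y values: 7, 16 (2 points).
  x = 2: rhs = 2, matching y values: 5, 18 (2 points).
  x = 3: rhs = 13, matching y values: 6, 17 (2 points).
  x = 4: rhs = 19, matching y values: none (0 points).
  x = 5: rhs = 3, matching y values: 7, 16 (2 points).
  x = 6: rhs = 17, matching y values: none (0 points).
  x = 7: rhs = 21, matching y values: none (0 points).
  x = 8: rhs = 21, matching y values: none (0 points).
  x = 9: rhs = 0, matching y values: 0 (1 points).
  x = 10: rhs = 10, matching y values: none (0 points).
  x = 11: rhs = 11, matching y values: none (0 points).
  x = 12: rhs = 9, matching y values: 3, 20 (2 points).
  x = 13: rhs = 10, matching y values: none (0 points).
  x = 14: rhs = 20, matching y values: none (0 points).
  x = 15: rhs = 22, matching y values: none (0 points).
  x = 16: rhs = 22, matching y values: none (0 points).
  x = 17: rhs = 3, matching y values: 7, 16 (2 points).
  x = 18: rhs = 17, matching y values: none (0 points).
  x = 19: rhs = 1, matching y values: 1, 22 (2 points).
  x = 20: rhs = 7, matching y values: none (0 points).
  x = 21: rhs = 18, matching y values: 8, 15 (2 points).
  x = 22: rhs = 17, matching y values: none (0 points).
Total affine count: 17.
Full point count |E(F_23)| = 17 + 1 = 18.
Hasse bound: |18 − (23+1)| = |-6| = 6 ≤ 2√23 ≈ 9.5917 ✓.


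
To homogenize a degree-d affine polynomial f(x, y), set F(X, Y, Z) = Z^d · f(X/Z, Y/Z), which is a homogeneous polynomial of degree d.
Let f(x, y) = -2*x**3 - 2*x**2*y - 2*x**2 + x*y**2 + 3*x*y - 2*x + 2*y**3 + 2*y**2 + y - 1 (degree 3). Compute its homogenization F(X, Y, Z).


F(X, Y, Z) = -2*X**3 - 2*X**2*Y - 2*X**2*Z + X*Y**2 + 3*X*Y*Z - 2*X*Z**2 + 2*Y**3 + 2*Y**2*Z + Y*Z**2 - Z**3

deg(f) = 3.
Substitute x = X/Z, y = Y/Z into f, then multiply by Z^3.
  monomial -2·x^3·y^0 ↦ -2·X^3·Y^0·Z^0.
  monomial -2·x^2·y^1 ↦ -2·X^2·Y^1·Z^0.
  monomial -2·x^2·y^0 ↦ -2·X^2·Y^0·Z^1.
  monomial 1·x^1·y^2 ↦ 1·X^1·Y^2·Z^0.
  monomial 3·x^1·y^1 ↦ 3·X^1·Y^1·Z^1.
  monomial -2·x^1·y^0 ↦ -2·X^1·Y^0·Z^2.
  monomial 2·x^0·y^3 ↦ 2·X^0·Y^3·Z^0.
  monomial 2·x^0·y^2 ↦ 2·X^0·Y^2·Z^1.
  monomial 1·x^0·y^1 ↦ 1·X^0·Y^1·Z^2.
  monomial -1·x^0·y^0 ↦ -1·X^0·Y^0·Z^3.
Collecting: F(X, Y, Z) = -2*X**3 - 2*X**2*Y - 2*X**2*Z + X*Y**2 + 3*X*Y*Z - 2*X*Z**2 + 2*Y**3 + 2*Y**2*Z + Y*Z**2 - Z**3.


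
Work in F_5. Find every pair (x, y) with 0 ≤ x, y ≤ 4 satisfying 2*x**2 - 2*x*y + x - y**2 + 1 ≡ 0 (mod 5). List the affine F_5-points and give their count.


Affine F_5-points: {(0, 1), (0, 4), (1, 4), (2, 3), (3, 1), (3, 3)}; count = 6.

For each of the 25 pairs (x, y) ∈ F_5², evaluate f(x, y) mod 5. Record the zeros.
  x = 0: [0↦1, 1↦0, 2↦2, 3↦2, 4↦0]  zeros at y ∈ {1, 4}
  x = 1: [0↦4, 1↦1, 2↦1, 3↦4, 4↦0]  zeros at y ∈ {4}
  x = 2: [0↦1, 1↦1, 2↦4, 3↦0, 4↦4]  zeros at y ∈ {3}
  x = 3: [0↦2, 1↦0, 2↦1, 3↦0, 4↦2]  zeros at y ∈ {1, 3}
  x = 4: [0↦2, 1↦3, 2↦2, 3↦4, 4↦4]  zeros at y ∈ ∅
Collecting zeros: affine points = {(0, 1), (0, 4), (1, 4), (2, 3), (3, 1), (3, 3)}.
Total count |C(F_5)_aff| = 6.


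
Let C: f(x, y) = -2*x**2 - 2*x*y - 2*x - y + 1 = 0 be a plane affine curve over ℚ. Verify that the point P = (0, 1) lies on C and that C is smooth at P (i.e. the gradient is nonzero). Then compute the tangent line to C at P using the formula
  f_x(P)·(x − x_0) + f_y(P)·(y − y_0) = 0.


Tangent line at P: -4*x - y + 1 = 0.

Step 1: f(0, 1) = 0, so P lies on C.
Step 2: partial derivatives
  f_x(x, y) = -4*x - 2*y - 2, f_y(x, y) = -2*x - 1.
  f_x(P) = -4, f_y(P) = -1 (gradient nonzero, so P is smooth).
Step 3: tangent line at P: -4·(x − 0) + -1·(y − 1) = 0.
Expanding: -4*x - y + 1 = 0.


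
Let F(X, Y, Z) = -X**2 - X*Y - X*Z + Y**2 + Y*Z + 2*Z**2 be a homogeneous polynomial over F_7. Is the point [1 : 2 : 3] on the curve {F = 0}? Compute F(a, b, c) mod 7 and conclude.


F(1,2,3) ≡ 1 (mod 7); P is NOT on the curve.

Evaluate F(1, 2, 3) term-by-term (mod 7).
  -X**2 ↦ -1·1·1·1 = -1
  -X*Y ↦ -1·1·2·1 = -2
  -X*Z ↦ -1·1·1·3 = -3
  Y**2 ↦ 1·1·4·1 = 4
  Y*Z ↦ 1·1·2·3 = 6
  2*Z**2 ↦ 2·1·1·9 = 18
Sum: F(1, 2, 3) = (-1) + (-2) + (-3) + (4) + (6) + (18) = 22.
Reducing mod 7: 22 ≡ 1 (mod 7).
Since F(a, b, c) ≡ 1 ≠ 0 (mod 7), P does NOT lie on the curve.


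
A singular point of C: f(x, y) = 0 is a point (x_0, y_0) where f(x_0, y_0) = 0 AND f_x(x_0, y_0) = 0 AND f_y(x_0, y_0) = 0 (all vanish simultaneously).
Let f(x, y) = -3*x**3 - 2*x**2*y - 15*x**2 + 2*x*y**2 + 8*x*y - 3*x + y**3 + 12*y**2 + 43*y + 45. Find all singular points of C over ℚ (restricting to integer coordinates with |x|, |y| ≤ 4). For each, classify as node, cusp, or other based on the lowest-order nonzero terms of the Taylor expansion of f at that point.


Singular points: {(-1, -3)}; classification: cusp.

Compute partial derivatives:
  f_x = -9*x**2 - 4*x*y - 30*x + 2*y**2 + 8*y - 3.
  f_y = -2*x**2 + 4*x*y + 8*x + 3*y**2 + 24*y + 43.
Scan x_0 ∈ {−4, ..., 4}. For each x_0, f_y(x_0, y) is a polynomial in y; find its integer roots y ∈ {−4, ..., 4}, then test f_x and f at those candidates.
  x = -4: f_y(-4, y) = 3*y**2 + 8*y - 21; no integer root y with |y| ≤ 4.
  x = -3: f_y(-3, y) = 3*y**2 + 12*y + 1; no integer root y with |y| ≤ 4.
  x = -2: f_y(-2, y) = 3*y**2 + 16*y + 19; no integer root y with |y| ≤ 4.
  x = -1: f_y(-1, y) = 3*y**2 + 20*y + 33; vanishes at y ∈ {-3}. (-1, -3): f_x = 0, f = 0 — SINGULAR.
  x = 0: f_y(0, y) = 3*y**2 + 24*y + 43; no integer root y with |y| ≤ 4.
  x = 1: f_y(1, y) = 3*y**2 + 28*y + 49; no integer root y with |y| ≤ 4.
  x = 2: f_y(2, y) = 3*y**2 + 32*y + 51; no integer root y with |y| ≤ 4.
  x = 3: f_y(3, y) = 3*y**2 + 36*y + 49; no integer root y with |y| ≤ 4.
  x = 4: f_y(4, y) = 3*y**2 + 40*y + 43; no integer root y with |y| ≤ 4.
Only singular point on the grid: (-1, -3).
Classify: substitute x = -1 + u, y = -3 + v and expand: f = -3*u**3 - 2*u**2*v + 2*u*v**2 + v**3 + v**2.
No constant or linear terms (consistent with a singular point). Quadratic part: v**2. Cubic part: -3*u**3 - 2*u**2*v + 2*u*v**2 + v**3.
The quadratic part v**2 is a perfect square, so there is a single (double) tangent line v = 0, i.e. y = -3. Restricting the cubic part to that line (v = 0) leaves -3*u**3 ≠ 0, so f is not divisible by v and the branch is v² ≈ 3*u**3 to lowest order — this is a cusp.
Classification: cusp.


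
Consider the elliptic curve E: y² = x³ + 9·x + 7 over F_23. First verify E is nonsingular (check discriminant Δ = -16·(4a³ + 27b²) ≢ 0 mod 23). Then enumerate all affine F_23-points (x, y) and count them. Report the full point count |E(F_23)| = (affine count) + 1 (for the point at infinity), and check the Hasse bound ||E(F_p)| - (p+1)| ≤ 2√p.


Affine points = {(5, 4), (5, 19), (6, 1), (6, 22), (8, 4), (8, 19), (9, 9), (9, 14), (10, 4), (10, 19), (12, 7), (12, 16), (14, 5), (14, 18), (17, 6), (17, 17), (21, 2), (21, 21)}; affine count = 18; |E(F_23)| = 19.

Discriminant check: Δ ∝ 4a³ + 27b² = 4·9³ + 27·7² = 4·729 + 27·49 ≡ 7 (mod 23). Nonzero ⇒ E is nonsingular.
For each x ∈ F_23, compute rhs = x³ + 9·x + 7 mod 23, then count y ∈ F_23 with y² ≡ rhs.
  x = 0: rhs = 7, matching y values: none (0 points).
  x = 1: rhs = 17, matching y values: none (0 points).
  x = 2: rhs = 10, matching y values: none (0 points).
  x = 3: rhs = 15, matching y values: none (0 points).
  x = 4: rhs = 15, matching y values: none (0 points).
  x = 5: rhs = 16, matching y values: 4, 19 (2 points).
  x = 6: rhs = 1, matching y values: 1, 22 (2 points).
  x = 7: rhs = 22, matching y values: none (0 points).
  x = 8: rhs = 16, matching y values: 4, 19 (2 points).
  x = 9: rhs = 12, matching y values: 9, 14 (2 points).
  x = 10: rhs = 16, matching y values: 4, 19 (2 points).
  x = 11: rhs = 11, matching y values: none (0 points).
  x = 12: rhs = 3, matching y values: 7, 16 (2 points).
  x = 13: rhs = 21, matching y values: none (0 points).
  x = 14: rhs = 2, matching y values: 5, 18 (2 points).
  x = 15: rhs = 21, matching y values: none (0 points).
  x = 16: rhs = 15, matching y values: none (0 points).
  x = 17: rhs = 13, matching y values: 6, 17 (2 points).
  x = 18: rhs = 21, matching y values: none (0 points).
  x = 19: rhs = 22, matching y values: none (0 points).
  x = 20: rhs = 22, matching y values: none (0 points).
  x = 21: rhs = 4, matching y values: 2, 21 (2 points).
  x = 22: rhs = 20, matching y values: none (0 points).
Total affine count: 18.
Full point count |E(F_23)| = 18 + 1 = 19.
Hasse bound: |19 − (23+1)| = |-5| = 5 ≤ 2√23 ≈ 9.5917 ✓.


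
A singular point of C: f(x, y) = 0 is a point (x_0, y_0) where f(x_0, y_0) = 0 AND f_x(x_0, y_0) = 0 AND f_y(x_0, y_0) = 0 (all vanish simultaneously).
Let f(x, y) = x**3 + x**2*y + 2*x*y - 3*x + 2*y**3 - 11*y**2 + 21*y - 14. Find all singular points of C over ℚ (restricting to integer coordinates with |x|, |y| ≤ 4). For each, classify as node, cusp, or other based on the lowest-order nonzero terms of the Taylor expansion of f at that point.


Singular points: {(-1, 2)}; classification: node.

Compute partial derivatives:
  f_x = 3*x**2 + 2*x*y + 2*y - 3.
  f_y = x**2 + 2*x + 6*y**2 - 22*y + 21.
Scan x_0 ∈ {−4, ..., 4}. For each x_0, f_y(x_0, y) is a polynomial in y; find its integer roots y ∈ {−4, ..., 4}, then test f_x and f at those candidates.
  x = -4: f_y(-4, y) = 6*y**2 - 22*y + 29; no integer root y with |y| ≤ 4.
  x = -3: f_y(-3, y) = 6*y**2 - 22*y + 24; no integer root y with |y| ≤ 4.
  x = -2: f_y(-2, y) = 6*y**2 - 22*y + 21; no integer root y with |y| ≤ 4.
  x = -1: f_y(-1, y) = 6*y**2 - 22*y + 20; vanishes at y ∈ {2}. (-1, 2): f_x = 0, f = 0 — SINGULAR.
  x = 0: f_y(0, y) = 6*y**2 - 22*y + 21; no integer root y with |y| ≤ 4.
  x = 1: f_y(1, y) = 6*y**2 - 22*y + 24; no integer root y with |y| ≤ 4.
  x = 2: f_y(2, y) = 6*y**2 - 22*y + 29; no integer root y with |y| ≤ 4.
  x = 3: f_y(3, y) = 6*y**2 - 22*y + 36; no integer root y with |y| ≤ 4.
  x = 4: f_y(4, y) = 6*y**2 - 22*y + 45; no integer root y with |y| ≤ 4.
Only singular point on the grid: (-1, 2).
Classify: substitute x = -1 + u, y = 2 + v and expand: f = u**3 + u**2*v - u**2 + 2*v**3 + v**2.
No constant or linear terms (consistent with a singular point). Quadratic part: -u**2 + v**2. Cubic part: u**3 + u**2*v + 2*v**3.
The quadratic part v**2 - u**2 = (v − u)(v + u) splits into two distinct linear factors, so there are two distinct tangent lines y − 2 = ±(x − -1) — this is a node (ordinary double point).
Classification: node.


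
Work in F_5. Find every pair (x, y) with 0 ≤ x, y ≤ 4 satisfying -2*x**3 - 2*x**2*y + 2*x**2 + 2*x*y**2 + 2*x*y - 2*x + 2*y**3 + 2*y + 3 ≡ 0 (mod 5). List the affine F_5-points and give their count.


Affine F_5-points: {(2, 1), (2, 3), (2, 4), (3, 4)}; count = 4.

For each of the 25 pairs (x, y) ∈ F_5², evaluate f(x, y) mod 5. Record the zeros.
  x = 0: [0↦3, 1↦2, 2↦3, 3↦3, 4↦4]  zeros at y ∈ ∅
  x = 1: [0↦1, 1↦2, 2↦4, 3↦4, 4↦4]  zeros at y ∈ ∅
  x = 2: [0↦1, 1↦0, 2↦4, 3↦0, 4↦0]  zeros at y ∈ {1, 3, 4}
  x = 3: [0↦1, 1↦4, 2↦1, 3↦4, 4↦0]  zeros at y ∈ {4}
  x = 4: [0↦4, 1↦2, 2↦3, 3↦4, 4↦2]  zeros at y ∈ ∅
Collecting zeros: affine points = {(2, 1), (2, 3), (2, 4), (3, 4)}.
Total count |C(F_5)_aff| = 4.


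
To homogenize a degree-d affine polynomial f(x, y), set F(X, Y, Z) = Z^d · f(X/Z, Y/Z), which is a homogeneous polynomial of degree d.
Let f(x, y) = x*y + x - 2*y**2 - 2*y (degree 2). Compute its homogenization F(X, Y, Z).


F(X, Y, Z) = X*Y + X*Z - 2*Y**2 - 2*Y*Z

deg(f) = 2.
Substitute x = X/Z, y = Y/Z into f, then multiply by Z^2.
  monomial 1·x^1·y^1 ↦ 1·X^1·Y^1·Z^0.
  monomial 1·x^1·y^0 ↦ 1·X^1·Y^0·Z^1.
  monomial -2·x^0·y^2 ↦ -2·X^0·Y^2·Z^0.
  monomial -2·x^0·y^1 ↦ -2·X^0·Y^1·Z^1.
Collecting: F(X, Y, Z) = X*Y + X*Z - 2*Y**2 - 2*Y*Z.


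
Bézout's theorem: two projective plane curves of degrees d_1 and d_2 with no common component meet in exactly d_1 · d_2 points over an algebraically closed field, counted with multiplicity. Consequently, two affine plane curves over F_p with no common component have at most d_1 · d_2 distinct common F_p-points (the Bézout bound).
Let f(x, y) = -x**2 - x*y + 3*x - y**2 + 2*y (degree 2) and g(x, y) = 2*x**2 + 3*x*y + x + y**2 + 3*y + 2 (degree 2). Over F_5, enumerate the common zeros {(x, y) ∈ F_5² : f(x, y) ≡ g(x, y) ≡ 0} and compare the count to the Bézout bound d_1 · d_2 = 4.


Common zeros: {(1, 4)}; count = 1; Bézout bound = 4.

deg(f) = 2, deg(g) = 2, so Bézout bound = 4.
Scan x ∈ F_5. For each x, list the y ∈ F_5 with f(x, y) ≡ 0 and those with g(x, y) ≡ 0 (mod 5); the common zeros in that column are the intersection.
  x = 0: f ≡ 0 at y ∈ {0, 2}; g ≡ 0 at y ∈ {3, 4}; common: ∅.
  x = 1: f ≡ 0 at y ∈ {2, 4}; g ≡ 0 at y ∈ {0, 4}; common: {4}.
  x = 2: f ≡ 0 at y ∈ ∅; g ≡ 0 at y ∈ ∅; common: ∅.
  x = 3: f ≡ 0 at y ∈ {0, 4}; g ≡ 0 at y ∈ ∅; common: ∅.
  x = 4: f ≡ 0 at y ∈ ∅; g ≡ 0 at y ∈ ∅; common: ∅.
Collecting: common zeros = {(1, 4)}, so the count is 1.
Comparison with the Bézout bound: 1 ≤ 4 = deg(f)·deg(g), as expected for curves with no common component (the affine F_5-count falls short of the bound because intersections may lie at infinity, over extension fields, or carry multiplicity).


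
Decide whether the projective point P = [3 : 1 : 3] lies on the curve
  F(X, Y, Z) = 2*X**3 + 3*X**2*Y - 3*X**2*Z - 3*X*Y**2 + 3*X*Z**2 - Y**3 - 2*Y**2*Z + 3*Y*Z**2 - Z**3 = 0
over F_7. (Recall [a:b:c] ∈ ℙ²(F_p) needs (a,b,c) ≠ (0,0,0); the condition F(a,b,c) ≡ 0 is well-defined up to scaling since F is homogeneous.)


F(3,1,3) ≡ 2 (mod 7); P is NOT on the curve.

Evaluate F(3, 1, 3) term-by-term (mod 7).
  2*X**3 ↦ 2·27·1·1 = 54
  3*X**2*Y ↦ 3·9·1·1 = 27
  -3*X**2*Z ↦ -3·9·1·3 = -81
  -3*X*Y**2 ↦ -3·3·1·1 = -9
  3*X*Z**2 ↦ 3·3·1·9 = 81
  -Y**3 ↦ -1·1·1·1 = -1
  -2*Y**2*Z ↦ -2·1·1·3 = -6
  3*Y*Z**2 ↦ 3·1·1·9 = 27
  -Z**3 ↦ -1·1·1·27 = -27
Sum: F(3, 1, 3) = (54) + (27) + (-81) + (-9) + (81) + (-1) + (-6) + (27) + (-27) = 65.
Reducing mod 7: 65 ≡ 2 (mod 7).
Since F(a, b, c) ≡ 2 ≠ 0 (mod 7), P does NOT lie on the curve.


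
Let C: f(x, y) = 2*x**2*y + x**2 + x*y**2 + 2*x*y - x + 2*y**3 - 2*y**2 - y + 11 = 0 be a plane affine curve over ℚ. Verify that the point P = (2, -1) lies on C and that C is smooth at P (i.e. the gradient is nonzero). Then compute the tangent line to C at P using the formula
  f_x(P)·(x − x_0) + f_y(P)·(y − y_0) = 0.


Tangent line at P: -6*x + 17*y + 29 = 0.

Step 1: f(2, -1) = 0, so P lies on C.
Step 2: partial derivatives
  f_x(x, y) = 4*x*y + 2*x + y**2 + 2*y - 1, f_y(x, y) = 2*x**2 + 2*x*y + 2*x + 6*y**2 - 4*y - 1.
  f_x(P) = -6, f_y(P) = 17 (gradient nonzero, so P is smooth).
Step 3: tangent line at P: -6·(x − 2) + 17·(y − -1) = 0.
Expanding: -6*x + 17*y + 29 = 0.


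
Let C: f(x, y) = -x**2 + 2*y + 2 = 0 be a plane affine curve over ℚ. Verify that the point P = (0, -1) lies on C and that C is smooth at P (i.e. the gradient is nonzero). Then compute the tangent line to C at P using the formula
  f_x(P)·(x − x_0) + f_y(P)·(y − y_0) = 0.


Tangent line at P: 2*y + 2 = 0.

Step 1: f(0, -1) = 0, so P lies on C.
Step 2: partial derivatives
  f_x(x, y) = -2*x, f_y(x, y) = 2.
  f_x(P) = 0, f_y(P) = 2 (gradient nonzero, so P is smooth).
Step 3: tangent line at P: 0·(x − 0) + 2·(y − -1) = 0.
Expanding: 2*y + 2 = 0.


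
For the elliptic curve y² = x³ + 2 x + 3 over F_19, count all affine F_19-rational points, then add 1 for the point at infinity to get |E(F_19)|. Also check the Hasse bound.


Affine points = {(1, 5), (1, 14), (3, 6), (3, 13), (5, 9), (5, 10), (9, 3), (9, 16), (10, 4), (10, 15), (11, 8), (11, 11), (12, 8), (12, 11), (14, 1), (14, 18), (15, 8), (15, 11), (18, 0)}; affine count = 19; |E(F_19)| = 20.

Discriminant check: Δ ∝ 4a³ + 27b² = 4·2³ + 27·3² = 4·8 + 27·9 ≡ 9 (mod 19). Nonzero ⇒ E is nonsingular.
For each x ∈ F_19, compute rhs = x³ + 2·x + 3 mod 19, then count y ∈ F_19 with y² ≡ rhs.
  x = 0: rhs = 3, matching y values: none (0 points).
  x = 1: rhs = 6, matching y values: 5, 14 (2 points).
  x = 2: rhs = 15, matching y values: none (0 points).
  x = 3: rhs = 17, matching y values: 6, 13 (2 points).
  x = 4: rhs = 18, matching y values: none (0 points).
  x = 5: rhs = 5, matching y values: 9, 10 (2 points).
  x = 6: rhs = 3, matching y values: none (0 points).
  x = 7: rhs = 18, matching y values: none (0 points).
  x = 8: rhs = 18, matching y values: none (0 points).
  x = 9: rhs = 9, matching y values: 3, 16 (2 points).
  x = 10: rhs = 16, matching y values: 4, 15 (2 points).
  x = 11: rhs = 7, matching y values: 8, 11 (2 points).
  x = 12: rhs = 7, matching y values: 8, 11 (2 points).
  x = 13: rhs = 3, matching y values: none (0 points).
  x = 14: rhs = 1, matching y values: 1, 18 (2 points).
  x = 15: rhs = 7, matching y values: 8, 11 (2 points).
  x = 16: rhs = 8, matching y values: none (0 points).
  x = 17: rhs = 10, matching y values: none (0 points).
  x = 18: rhs = 0, matching y values: 0 (1 points).
Total affine count: 19.
Full point count |E(F_19)| = 19 + 1 = 20.
Hasse bound: |20 − (19+1)| = |0| = 0 ≤ 2√19 ≈ 8.7178 ✓.


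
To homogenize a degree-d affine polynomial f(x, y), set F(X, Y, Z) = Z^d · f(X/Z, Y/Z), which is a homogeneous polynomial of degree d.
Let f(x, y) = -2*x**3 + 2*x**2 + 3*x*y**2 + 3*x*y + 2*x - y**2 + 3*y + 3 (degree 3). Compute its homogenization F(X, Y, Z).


F(X, Y, Z) = -2*X**3 + 2*X**2*Z + 3*X*Y**2 + 3*X*Y*Z + 2*X*Z**2 - Y**2*Z + 3*Y*Z**2 + 3*Z**3

deg(f) = 3.
Substitute x = X/Z, y = Y/Z into f, then multiply by Z^3.
  monomial -2·x^3·y^0 ↦ -2·X^3·Y^0·Z^0.
  monomial 2·x^2·y^0 ↦ 2·X^2·Y^0·Z^1.
  monomial 3·x^1·y^2 ↦ 3·X^1·Y^2·Z^0.
  monomial 3·x^1·y^1 ↦ 3·X^1·Y^1·Z^1.
  monomial 2·x^1·y^0 ↦ 2·X^1·Y^0·Z^2.
  monomial -1·x^0·y^2 ↦ -1·X^0·Y^2·Z^1.
  monomial 3·x^0·y^1 ↦ 3·X^0·Y^1·Z^2.
  monomial 3·x^0·y^0 ↦ 3·X^0·Y^0·Z^3.
Collecting: F(X, Y, Z) = -2*X**3 + 2*X**2*Z + 3*X*Y**2 + 3*X*Y*Z + 2*X*Z**2 - Y**2*Z + 3*Y*Z**2 + 3*Z**3.


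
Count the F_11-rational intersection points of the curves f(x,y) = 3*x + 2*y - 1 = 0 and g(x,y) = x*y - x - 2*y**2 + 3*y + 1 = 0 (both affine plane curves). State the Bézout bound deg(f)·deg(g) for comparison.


Common zeros: ∅; count = 0; Bézout bound = 2.

deg(f) = 1, deg(g) = 2, so Bézout bound = 2.
Scan x ∈ F_11. For each x, list the y ∈ F_11 with f(x, y) ≡ 0 and those with g(x, y) ≡ 0 (mod 11); the common zeros in that column are the intersection.
  x = 0: f ≡ 0 at y ∈ {6}; g ≡ 0 at y ∈ ∅; common: ∅.
  x = 1: f ≡ 0 at y ∈ {10}; g ≡ 0 at y ∈ {0, 2}; common: ∅.
  x = 2: f ≡ 0 at y ∈ {3}; g ≡ 0 at y ∈ ∅; common: ∅.
  x = 3: f ≡ 0 at y ∈ {7}; g ≡ 0 at y ∈ {5, 9}; common: ∅.
  x = 4: f ≡ 0 at y ∈ {0}; g ≡ 0 at y ∈ {3, 6}; common: ∅.
  x = 5: f ≡ 0 at y ∈ {4}; g ≡ 0 at y ∈ ∅; common: ∅.
  x = 6: f ≡ 0 at y ∈ {8}; g ≡ 0 at y ∈ ∅; common: ∅.
  x = 7: f ≡ 0 at y ∈ {1}; g ≡ 0 at y ∈ ∅; common: ∅.
  x = 8: f ≡ 0 at y ∈ {5}; g ≡ 0 at y ∈ ∅; common: ∅.
  x = 9: f ≡ 0 at y ∈ {9}; g ≡ 0 at y ∈ {7, 10}; common: ∅.
  x = 10: f ≡ 0 at y ∈ {2}; g ≡ 0 at y ∈ {4, 8}; common: ∅.
Collecting: common zeros = ∅, so the count is 0.
Comparison with the Bézout bound: 0 ≤ 2 = deg(f)·deg(g), as expected for curves with no common component (the affine F_11-count falls short of the bound because intersections may lie at infinity, over extension fields, or carry multiplicity).


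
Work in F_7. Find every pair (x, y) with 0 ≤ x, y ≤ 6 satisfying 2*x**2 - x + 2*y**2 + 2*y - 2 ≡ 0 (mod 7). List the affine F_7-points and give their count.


Affine F_7-points: {(2, 3)}; count = 1.

For each of the 49 pairs (x, y) ∈ F_7², evaluate f(x, y) mod 7. Record the zeros.
  x = 0: [0↦5, 1↦2, 2↦3, 3↦1, 4↦3, 5↦2, 6↦5]  zeros at y ∈ ∅
  x = 1: [0↦6, 1↦3, 2↦4, 3↦2, 4↦4, 5↦3, 6↦6]  zeros at y ∈ ∅
  x = 2: [0↦4, 1↦1, 2↦2, 3↦0, 4↦2, 5↦1, 6↦4]  zeros at y ∈ {3}
  x = 3: [0↦6, 1↦3, 2↦4, 3↦2, 4↦4, 5↦3, 6↦6]  zeros at y ∈ ∅
  x = 4: [0↦5, 1↦2, 2↦3, 3↦1, 4↦3, 5↦2, 6↦5]  zeros at y ∈ ∅
  x = 5: [0↦1, 1↦5, 2↦6, 3↦4, 4↦6, 5↦5, 6↦1]  zeros at y ∈ ∅
  x = 6: [0↦1, 1↦5, 2↦6, 3↦4, 4↦6, 5↦5, 6↦1]  zeros at y ∈ ∅
Collecting zeros: affine points = {(2, 3)}.
Total count |C(F_7)_aff| = 1.
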